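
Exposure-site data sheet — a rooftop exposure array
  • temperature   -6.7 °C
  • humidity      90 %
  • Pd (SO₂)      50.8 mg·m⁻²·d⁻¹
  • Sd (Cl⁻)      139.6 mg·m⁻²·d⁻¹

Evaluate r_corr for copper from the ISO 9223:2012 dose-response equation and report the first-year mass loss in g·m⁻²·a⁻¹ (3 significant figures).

r_corr = 9.66 g·m⁻²·a⁻¹

copper: T≤10 °C ⇒ hinge +0.126·(-6.7−10) = -2.1042
  sulphur-dioxide contribution → 0.3631 μm/a
  chloride contribution → 0.7151 μm/a
  total first-year rate 1.078 μm/a
Convert to mass loss: 1.078 μm/a × 8.96 g/cm³ = 9.661 g·m⁻²·a⁻¹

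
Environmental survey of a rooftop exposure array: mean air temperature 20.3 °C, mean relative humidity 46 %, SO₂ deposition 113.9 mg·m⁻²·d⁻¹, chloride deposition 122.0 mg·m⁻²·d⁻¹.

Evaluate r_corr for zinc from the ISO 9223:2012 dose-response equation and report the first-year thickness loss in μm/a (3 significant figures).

r_corr = 2.61 μm/a

zinc: f(T) = -0.071·(T−10) [T>10 °C] = -0.7313
  SO₂ term: 0.0129·113.9^0.44·exp(0.046·46-0.7313) = 0.4138
  Sd branch = 0.0175·Sd^0.57·e^(0.008·RH+0.085·T) = 2.195 μm/a
  sum: 0.4138 + 2.195 → r_corr = 2.609 μm/a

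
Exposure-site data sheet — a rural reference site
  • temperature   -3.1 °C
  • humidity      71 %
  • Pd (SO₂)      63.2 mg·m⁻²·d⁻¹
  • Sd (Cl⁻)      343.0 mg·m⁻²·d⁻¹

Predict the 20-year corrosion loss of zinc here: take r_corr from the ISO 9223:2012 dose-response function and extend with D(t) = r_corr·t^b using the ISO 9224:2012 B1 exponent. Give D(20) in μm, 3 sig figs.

D(20) = 22.1 μm

zinc: f(T) = +0.038·(T−10) [T≤10 °C] = -0.4978
  sulphur-dioxide contribution → 1.274 μm/a
  chloride contribution → 0.6613 μm/a
  ⇒ r_corr(zinc) = 1.935 μm/a
Long-term exponent b (ISO 9224 Table 2, B1) = 0.813
  D(20) = 1.935 × 20^0.813 = 1.935 × 11.42 = 22.1 μm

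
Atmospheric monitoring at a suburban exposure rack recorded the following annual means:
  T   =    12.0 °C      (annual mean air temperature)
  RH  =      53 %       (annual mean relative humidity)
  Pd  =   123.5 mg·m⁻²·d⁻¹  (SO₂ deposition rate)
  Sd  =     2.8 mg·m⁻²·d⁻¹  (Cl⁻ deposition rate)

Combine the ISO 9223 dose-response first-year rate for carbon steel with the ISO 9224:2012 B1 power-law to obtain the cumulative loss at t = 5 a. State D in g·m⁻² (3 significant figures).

carbon steel: f(T) = -0.054·(T−10) [T>10 °C] = -0.1080
  SO₂ term: 1.77·123.5^0.52·exp(0.02·53-0.1080) = 56.12
  Sd branch = 0.102·Sd^0.62·e^(0.033·RH+0.04·T) = 1.794 μm/a
  r_corr = 56.12 + 1.794 = 57.91 μm/a
ISO 9224: D(t) = r_corr · t^b with b = 0.523 (carbon steel, B1)
  D(5) = 57.91 × 5^0.523 = 57.91 × 2.32 = 134.4 μm
  Mass loss = 134.4 μm × 7.85 g/cm³ = 1055 g·m⁻²

D(5) = 1.05e+03 g·m⁻²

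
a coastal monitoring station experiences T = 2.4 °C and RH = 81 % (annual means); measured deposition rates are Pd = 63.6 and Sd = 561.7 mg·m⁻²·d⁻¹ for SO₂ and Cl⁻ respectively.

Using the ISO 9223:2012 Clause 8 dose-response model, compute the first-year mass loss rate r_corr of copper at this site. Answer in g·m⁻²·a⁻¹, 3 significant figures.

r_corr = 16.9 g·m⁻²·a⁻¹

copper: f(T) = +0.126·(T−10) [T≤10 °C] = -0.9576
  sulphur-dioxide contribution → 0.7125 μm/a
  chloride contribution → 1.176 μm/a
  total first-year rate 1.889 μm/a
Convert to mass loss: 1.889 μm/a × 8.96 g/cm³ = 16.92 g·m⁻²·a⁻¹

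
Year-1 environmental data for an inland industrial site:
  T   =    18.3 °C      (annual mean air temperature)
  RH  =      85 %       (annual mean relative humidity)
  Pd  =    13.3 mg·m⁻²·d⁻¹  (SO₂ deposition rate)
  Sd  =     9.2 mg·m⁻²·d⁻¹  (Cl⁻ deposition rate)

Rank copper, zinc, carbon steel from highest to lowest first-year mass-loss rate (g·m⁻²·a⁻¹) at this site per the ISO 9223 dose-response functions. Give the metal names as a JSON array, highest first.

["carbon steel", "copper", "zinc"]

copper: temperature factor f = -0.080·(8.3) = -0.6640
  sulphur-dioxide contribution → 0.8056 μm/a
  chloride contribution → 0.9757 μm/a
  ⇒ r_corr(copper) = 1.781 μm/a
  mass loss = 1.781 μm/a × 8.96 g/cm³ = 15.96 g·m⁻²·a⁻¹
zinc: T>10 °C ⇒ hinge -0.071·(18.3−10) = -0.5893
  sulphur-dioxide contribution → 1.115 μm/a
  chloride contribution → 0.5798 μm/a
  ⇒ r_corr(zinc) = 1.695 μm/a
  mass loss = 1.695 μm/a × 7.14 g/cm³ = 12.1 g·m⁻²·a⁻¹
carbon steel: f(T) = -0.054·(T−10) [T>10 °C] = -0.4482
  sulphur-dioxide contribution → 23.77 μm/a
  chloride contribution → 13.88 μm/a
  total first-year rate 37.65 μm/a
  mass loss = 37.65 μm/a × 7.85 g/cm³ = 295.5 g·m⁻²·a⁻¹
Ordering by g·m⁻²·a⁻¹: carbon steel (296) > copper (16) > zinc (12.1)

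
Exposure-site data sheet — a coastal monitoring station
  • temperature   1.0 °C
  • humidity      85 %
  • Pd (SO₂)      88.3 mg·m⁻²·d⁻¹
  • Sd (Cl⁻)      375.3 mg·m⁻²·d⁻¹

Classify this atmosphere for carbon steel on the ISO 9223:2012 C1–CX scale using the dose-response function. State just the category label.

carbon steel: f(T) = +0.150·(T−10) [T≤10 °C] = -1.3500
  sulphur-dioxide contribution → 25.82 μm/a
  chloride contribution → 69.23 μm/a
  ⇒ r_corr(carbon steel) = 95.04 μm/a
ISO 9223 Table 2 (carbon steel): 80 < 95 ≤ 200 μm/a ⇒ C5

C5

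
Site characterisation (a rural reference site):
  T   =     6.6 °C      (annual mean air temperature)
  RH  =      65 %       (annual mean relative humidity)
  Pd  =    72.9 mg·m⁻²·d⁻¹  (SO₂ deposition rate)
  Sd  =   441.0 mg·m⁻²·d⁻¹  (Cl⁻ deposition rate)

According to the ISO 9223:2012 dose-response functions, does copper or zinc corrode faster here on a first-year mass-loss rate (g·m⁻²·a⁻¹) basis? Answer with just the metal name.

zinc

copper: temperature factor f = +0.126·(-3.4) = -0.4284
  sulphur-dioxide contribution → 0.4876 μm/a
  chloride contribution → 0.7611 μm/a
  total first-year rate 1.249 μm/a
  mass loss = 1.249 μm/a × 8.96 g/cm³ = 11.19 g·m⁻²·a⁻¹
zinc: temperature factor f = +0.038·(-3.4) = -0.1292
  sulphur-dioxide contribution → 1.488 μm/a
  chloride contribution → 1.659 μm/a
  total first-year rate 3.147 μm/a
  mass loss = 3.147 μm/a × 7.14 g/cm³ = 22.47 g·m⁻²·a⁻¹
Ordering by g·m⁻²·a⁻¹: zinc (22.5) > copper (11.2)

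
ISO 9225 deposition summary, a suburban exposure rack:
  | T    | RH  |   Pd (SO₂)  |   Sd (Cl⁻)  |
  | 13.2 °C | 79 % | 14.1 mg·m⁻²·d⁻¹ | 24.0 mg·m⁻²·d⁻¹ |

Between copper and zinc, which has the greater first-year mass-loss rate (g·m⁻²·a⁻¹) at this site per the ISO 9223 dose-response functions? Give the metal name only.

copper

copper: f(T) = -0.080·(T−10) [T>10 °C] = -0.2560
  sulphur-dioxide contribution → 0.8633 μm/a
  chloride contribution → 0.7933 μm/a
  total first-year rate 1.657 μm/a
  mass loss = 1.657 μm/a × 8.96 g/cm³ = 14.84 g·m⁻²·a⁻¹
zinc: T>10 °C ⇒ hinge -0.071·(13.2−10) = -0.2272
  sulphur-dioxide contribution → 1.247 μm/a
  chloride contribution → 0.6187 μm/a
  total first-year rate 1.866 μm/a
  mass loss = 1.866 μm/a × 7.14 g/cm³ = 13.32 g·m⁻²·a⁻¹
Ordering by g·m⁻²·a⁻¹: copper (14.8) > zinc (13.3)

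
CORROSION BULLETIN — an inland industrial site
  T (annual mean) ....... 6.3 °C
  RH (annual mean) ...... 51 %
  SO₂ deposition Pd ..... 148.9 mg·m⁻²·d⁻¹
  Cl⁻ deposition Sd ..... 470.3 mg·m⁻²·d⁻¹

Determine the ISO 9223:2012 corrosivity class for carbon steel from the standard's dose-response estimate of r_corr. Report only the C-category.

carbon steel: f(T) = +0.150·(T−10) [T≤10 °C] = -0.5550
  SO₂ term: 1.77·148.9^0.52·exp(0.02·51-0.5550) = 38
  Sd branch = 0.102·Sd^0.62·e^(0.033·RH+0.04·T) = 32.05 μm/a
  sum: 38 + 32.05 → r_corr = 70.05 μm/a
ISO 9223 Table 2 (carbon steel): 50 < 70.1 ≤ 80 μm/a ⇒ C4

C4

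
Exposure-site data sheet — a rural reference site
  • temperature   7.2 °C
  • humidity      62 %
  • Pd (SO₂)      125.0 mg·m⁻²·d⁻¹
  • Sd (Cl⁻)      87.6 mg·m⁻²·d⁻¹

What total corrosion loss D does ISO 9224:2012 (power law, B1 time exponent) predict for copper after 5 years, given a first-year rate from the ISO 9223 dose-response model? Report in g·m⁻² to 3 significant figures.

copper: temperature factor f = +0.126·(-2.8) = -0.3528
  sulphur-dioxide contribution → 0.5069 μm/a
  chloride contribution → 0.4547 μm/a
  total first-year rate 0.9616 μm/a
Long-term exponent b (ISO 9224 Table 2, B1) = 0.667
  D(5) = 0.9616 × 5^0.667 = 0.9616 × 2.926 = 2.813 μm
  Mass loss = 2.813 μm × 8.96 g/cm³ = 25.21 g·m⁻²

D(5) = 25.2 g·m⁻²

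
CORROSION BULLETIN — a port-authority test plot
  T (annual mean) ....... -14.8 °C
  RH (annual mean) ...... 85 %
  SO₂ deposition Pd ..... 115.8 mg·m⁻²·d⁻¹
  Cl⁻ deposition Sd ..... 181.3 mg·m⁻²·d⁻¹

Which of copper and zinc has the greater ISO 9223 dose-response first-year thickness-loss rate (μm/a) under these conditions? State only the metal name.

zinc

copper: T≤10 °C ⇒ hinge +0.126·(-14.8−10) = -3.1248
  SO₂ term: 0.0053·115.8^0.26·exp(0.059·85-3.1248) = 0.1207
  Sd branch = 0.01025·Sd^0.27·e^(0.036·RH+0.049·T) = 0.431 μm/a
  sum: 0.1207 + 0.431 → r_corr = 0.5517 μm/a
zinc: temperature factor f = +0.038·(-24.8) = -0.9424
  SO₂ term: 0.0129·115.8^0.44·exp(0.046·85-0.9424) = 2.03
  Sd branch = 0.0175·Sd^0.57·e^(0.008·RH+0.085·T) = 0.1902 μm/a
  r_corr = 2.03 + 0.1902 = 2.22 μm/a
Ordering by μm/a: zinc (2.22) > copper (0.552)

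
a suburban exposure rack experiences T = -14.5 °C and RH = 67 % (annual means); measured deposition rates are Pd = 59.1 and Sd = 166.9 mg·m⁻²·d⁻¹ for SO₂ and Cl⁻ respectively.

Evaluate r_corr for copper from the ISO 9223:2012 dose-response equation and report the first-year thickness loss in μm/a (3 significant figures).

r_corr = 0.260 μm/a

copper: T≤10 °C ⇒ hinge +0.126·(-14.5−10) = -3.0870
  sulphur-dioxide contribution → 0.03639 μm/a
  chloride contribution → 0.2237 μm/a
  ⇒ r_corr(copper) = 0.2601 μm/a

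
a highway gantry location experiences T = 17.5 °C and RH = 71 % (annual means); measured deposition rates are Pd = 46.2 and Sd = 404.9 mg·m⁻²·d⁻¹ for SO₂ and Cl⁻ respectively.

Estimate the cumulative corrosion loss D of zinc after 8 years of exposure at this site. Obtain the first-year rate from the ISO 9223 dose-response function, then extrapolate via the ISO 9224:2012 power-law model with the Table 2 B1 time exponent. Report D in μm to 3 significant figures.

D(8) = 28.5 μm

zinc: temperature factor f = -0.071·(7.5) = -0.5325
  sulphur-dioxide contribution → 1.072 μm/a
  chloride contribution → 4.187 μm/a
  total first-year rate 5.259 μm/a
ISO 9224: D(t) = r_corr · t^b with b = 0.813 (zinc, B1)
  D(8) = 5.259 × 8^0.813 = 5.259 × 5.423 = 28.52 μm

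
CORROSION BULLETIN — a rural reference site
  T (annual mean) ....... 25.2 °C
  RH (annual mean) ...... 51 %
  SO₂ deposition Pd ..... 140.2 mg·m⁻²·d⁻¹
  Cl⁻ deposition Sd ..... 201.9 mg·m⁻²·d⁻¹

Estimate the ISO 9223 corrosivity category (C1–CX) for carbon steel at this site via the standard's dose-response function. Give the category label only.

carbon steel: T>10 °C ⇒ hinge -0.054·(25.2−10) = -0.8208
  sulphur-dioxide contribution → 28.24 μm/a
  chloride contribution → 40.41 μm/a
  ⇒ r_corr(carbon steel) = 68.64 μm/a
68.6 μm/a falls in (50, 80] for carbon steel → category C4

C4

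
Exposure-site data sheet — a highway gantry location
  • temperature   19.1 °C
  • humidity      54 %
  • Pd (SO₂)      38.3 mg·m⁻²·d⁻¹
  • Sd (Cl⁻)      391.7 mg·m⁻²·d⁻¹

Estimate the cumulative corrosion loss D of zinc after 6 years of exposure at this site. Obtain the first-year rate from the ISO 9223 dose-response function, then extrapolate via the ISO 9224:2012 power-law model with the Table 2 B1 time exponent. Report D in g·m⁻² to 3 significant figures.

zinc: T>10 °C ⇒ hinge -0.071·(19.1−10) = -0.6461
  Pd branch = 0.0129·Pd^0.44·e^(0.046·RH+f) = 0.4031 μm/a
  Sd branch = 0.0175·Sd^0.57·e^(0.008·RH+0.085·T) = 4.109 μm/a
  sum: 0.4031 + 4.109 → r_corr = 4.512 μm/a
Long-term exponent b (ISO 9224 Table 2, B1) = 0.813
  D(6) = 4.512 × 6^0.813 = 4.512 × 4.292 = 19.36 μm
  Mass loss = 19.36 μm × 7.14 g/cm³ = 138.3 g·m⁻²

D(6) = 138 g·m⁻²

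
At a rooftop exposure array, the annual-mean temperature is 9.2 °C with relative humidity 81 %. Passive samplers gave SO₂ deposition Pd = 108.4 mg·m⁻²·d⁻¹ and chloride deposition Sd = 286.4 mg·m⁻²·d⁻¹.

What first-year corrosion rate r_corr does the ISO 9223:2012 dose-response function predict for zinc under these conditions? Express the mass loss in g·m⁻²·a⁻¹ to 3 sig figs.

zinc: f(T) = +0.038·(T−10) [T≤10 °C] = -0.0304
  sulphur-dioxide contribution → 4.083 μm/a
  chloride contribution → 1.839 μm/a
  ⇒ r_corr(zinc) = 5.922 μm/a
Convert to mass loss: 5.922 μm/a × 7.14 g/cm³ = 42.28 g·m⁻²·a⁻¹

r_corr = 42.3 g·m⁻²·a⁻¹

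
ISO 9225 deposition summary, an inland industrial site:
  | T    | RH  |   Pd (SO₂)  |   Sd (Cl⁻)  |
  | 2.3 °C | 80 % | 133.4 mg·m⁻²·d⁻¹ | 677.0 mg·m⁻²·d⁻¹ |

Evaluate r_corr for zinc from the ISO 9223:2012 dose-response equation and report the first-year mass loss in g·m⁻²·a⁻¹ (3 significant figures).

zinc: temperature factor f = +0.038·(-7.7) = -0.2926
  SO₂ term: 0.0129·133.4^0.44·exp(0.046·80-0.2926) = 3.287
  Cl⁻ term: 0.0175·677.0^0.57·exp(0.008·80+0.085·2.3) = 1.657
  sum: 3.287 + 1.657 → r_corr = 4.944 μm/a
Convert to mass loss: 4.944 μm/a × 7.14 g/cm³ = 35.3 g·m⁻²·a⁻¹

r_corr = 35.3 g·m⁻²·a⁻¹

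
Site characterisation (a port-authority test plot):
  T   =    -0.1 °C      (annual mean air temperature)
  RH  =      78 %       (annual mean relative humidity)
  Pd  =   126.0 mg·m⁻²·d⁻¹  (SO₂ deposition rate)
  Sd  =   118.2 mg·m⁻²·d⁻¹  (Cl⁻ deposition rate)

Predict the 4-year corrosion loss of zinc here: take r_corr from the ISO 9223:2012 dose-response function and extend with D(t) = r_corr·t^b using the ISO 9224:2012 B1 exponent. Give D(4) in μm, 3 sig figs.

D(4) = 9.76 μm

zinc: T≤10 °C ⇒ hinge +0.038·(-0.1−10) = -0.3838
  sulphur-dioxide contribution → 2.669 μm/a
  chloride contribution → 0.4917 μm/a
  total first-year rate 3.161 μm/a
Long-term exponent b (ISO 9224 Table 2, B1) = 0.813
  D(4) = 3.161 × 4^0.813 = 3.161 × 3.087 = 9.755 μm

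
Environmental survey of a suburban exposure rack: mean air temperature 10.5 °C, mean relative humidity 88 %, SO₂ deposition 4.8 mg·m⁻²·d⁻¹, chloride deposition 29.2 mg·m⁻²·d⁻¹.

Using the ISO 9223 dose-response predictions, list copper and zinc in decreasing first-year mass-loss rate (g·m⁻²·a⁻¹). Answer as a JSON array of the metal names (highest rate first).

["copper", "zinc"]

copper: T>10 °C ⇒ hinge -0.080·(10.5−10) = -0.0400
  SO₂ term: 0.0053·4.8^0.26·exp(0.059·88-0.0400) = 1.377
  Sd branch = 0.01025·Sd^0.27·e^(0.036·RH+0.049·T) = 1.013 μm/a
  sum: 1.377 + 1.013 → r_corr = 2.39 μm/a
  mass loss = 2.39 μm/a × 8.96 g/cm³ = 21.41 g·m⁻²·a⁻¹
zinc: T>10 °C ⇒ hinge -0.071·(10.5−10) = -0.0355
  Pd branch = 0.0129·Pd^0.44·e^(0.046·RH+f) = 1.422 μm/a
  Sd branch = 0.0175·Sd^0.57·e^(0.008·RH+0.085·T) = 0.5911 μm/a
  sum: 1.422 + 0.5911 → r_corr = 2.013 μm/a
  mass loss = 2.013 μm/a × 7.14 g/cm³ = 14.37 g·m⁻²·a⁻¹
Ordering by g·m⁻²·a⁻¹: copper (21.4) > zinc (14.4)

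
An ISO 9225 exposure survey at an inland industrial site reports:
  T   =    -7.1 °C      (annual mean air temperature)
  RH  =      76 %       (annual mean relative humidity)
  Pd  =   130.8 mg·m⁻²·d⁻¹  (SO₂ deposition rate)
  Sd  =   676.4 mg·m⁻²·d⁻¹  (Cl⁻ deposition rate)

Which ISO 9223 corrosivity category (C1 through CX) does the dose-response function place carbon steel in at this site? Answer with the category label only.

C4

carbon steel: f(T) = +0.150·(T−10) [T≤10 °C] = -2.5650
  Pd branch = 1.77·Pd^0.52·e^(0.02·RH+f) = 7.848 μm/a
  Sd branch = 0.102·Sd^0.62·e^(0.033·RH+0.04·T) = 53.6 μm/a
  sum: 7.848 + 53.6 → r_corr = 61.45 μm/a
61.5 μm/a falls in (50, 80] for carbon steel → category C4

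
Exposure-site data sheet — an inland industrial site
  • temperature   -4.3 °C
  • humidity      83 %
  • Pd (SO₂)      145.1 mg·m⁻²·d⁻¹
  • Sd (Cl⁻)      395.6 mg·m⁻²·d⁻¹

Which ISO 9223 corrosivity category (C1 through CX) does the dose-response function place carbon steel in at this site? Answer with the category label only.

C4

carbon steel: temperature factor f = +0.150·(-14.3) = -2.1450
  SO₂ term: 1.77·145.1^0.52·exp(0.02·83-2.1450) = 14.5
  Sd branch = 0.102·Sd^0.62·e^(0.033·RH+0.04·T) = 54.17 μm/a
  r_corr = 14.5 + 54.17 = 68.67 μm/a
ISO 9223 Table 2 (carbon steel): 50 < 68.7 ≤ 80 μm/a ⇒ C4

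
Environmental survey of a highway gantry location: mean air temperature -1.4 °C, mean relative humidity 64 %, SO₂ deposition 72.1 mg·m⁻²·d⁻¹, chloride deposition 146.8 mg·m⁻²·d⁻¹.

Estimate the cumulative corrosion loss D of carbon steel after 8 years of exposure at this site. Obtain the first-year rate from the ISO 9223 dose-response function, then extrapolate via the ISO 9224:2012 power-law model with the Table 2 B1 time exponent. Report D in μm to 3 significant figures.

D(8) = 83.7 μm

carbon steel: T≤10 °C ⇒ hinge +0.150·(-1.4−10) = -1.7100
  sulphur-dioxide contribution → 10.65 μm/a
  chloride contribution → 17.57 μm/a
  ⇒ r_corr(carbon steel) = 28.22 μm/a
Long-term exponent b (ISO 9224 Table 2, B1) = 0.523
  D(8) = 28.22 × 8^0.523 = 28.22 × 2.967 = 83.74 μm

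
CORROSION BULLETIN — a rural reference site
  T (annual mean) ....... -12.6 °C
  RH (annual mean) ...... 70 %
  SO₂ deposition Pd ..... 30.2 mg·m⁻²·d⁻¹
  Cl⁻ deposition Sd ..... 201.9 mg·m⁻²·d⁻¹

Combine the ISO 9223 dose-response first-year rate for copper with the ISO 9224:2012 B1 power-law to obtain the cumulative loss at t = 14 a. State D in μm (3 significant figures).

copper: f(T) = +0.126·(T−10) [T≤10 °C] = -2.8476
  Pd branch = 0.0053·Pd^0.26·e^(0.059·RH+f) = 0.04635 μm/a
  Cl⁻ term: 0.01025·201.9^0.27·exp(0.036·70+0.049·-12.6) = 0.288
  sum: 0.04635 + 0.288 → r_corr = 0.3344 μm/a
Power-law: D(14) = r_corr · 14^0.667
  D(14) = 0.3344 × 14^0.667 = 0.3344 × 5.814 = 1.944 μm

D(14) = 1.94 μm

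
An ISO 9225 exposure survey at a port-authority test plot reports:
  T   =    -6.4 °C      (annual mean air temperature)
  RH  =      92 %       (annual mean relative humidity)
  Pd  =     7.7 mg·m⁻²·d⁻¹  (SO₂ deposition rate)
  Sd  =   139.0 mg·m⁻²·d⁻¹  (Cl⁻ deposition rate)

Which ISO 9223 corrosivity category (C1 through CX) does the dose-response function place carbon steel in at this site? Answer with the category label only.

C3

carbon steel: temperature factor f = +0.150·(-16.4) = -2.4600
  sulphur-dioxide contribution → 2.752 μm/a
  chloride contribution → 35.04 μm/a
  total first-year rate 37.8 μm/a
37.8 μm/a falls in (25, 50] for carbon steel → category C3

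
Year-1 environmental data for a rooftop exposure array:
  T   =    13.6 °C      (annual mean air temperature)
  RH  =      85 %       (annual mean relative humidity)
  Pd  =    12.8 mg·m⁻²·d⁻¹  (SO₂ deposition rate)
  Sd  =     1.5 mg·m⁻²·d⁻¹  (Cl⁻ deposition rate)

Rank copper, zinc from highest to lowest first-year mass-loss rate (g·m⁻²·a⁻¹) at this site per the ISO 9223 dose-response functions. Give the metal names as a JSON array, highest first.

["copper", "zinc"]

copper: f(T) = -0.080·(T−10) [T>10 °C] = -0.2880
  sulphur-dioxide contribution → 1.162 μm/a
  chloride contribution → 0.4749 μm/a
  ⇒ r_corr(copper) = 1.637 μm/a
  mass loss = 1.637 μm/a × 8.96 g/cm³ = 14.66 g·m⁻²·a⁻¹
zinc: f(T) = -0.071·(T−10) [T>10 °C] = -0.2556
  sulphur-dioxide contribution → 1.531 μm/a
  chloride contribution → 0.1383 μm/a
  total first-year rate 1.669 μm/a
  mass loss = 1.669 μm/a × 7.14 g/cm³ = 11.92 g·m⁻²·a⁻¹
Ordering by g·m⁻²·a⁻¹: copper (14.7) > zinc (11.9)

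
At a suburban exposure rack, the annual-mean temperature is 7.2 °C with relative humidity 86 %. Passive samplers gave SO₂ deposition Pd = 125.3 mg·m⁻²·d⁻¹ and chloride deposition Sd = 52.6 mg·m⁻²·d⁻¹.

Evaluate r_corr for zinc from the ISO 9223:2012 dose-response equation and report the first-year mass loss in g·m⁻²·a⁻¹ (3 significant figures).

r_corr = 40.6 g·m⁻²·a⁻¹

zinc: f(T) = +0.038·(T−10) [T≤10 °C] = -0.1064
  SO₂ term: 0.0129·125.3^0.44·exp(0.046·86-0.1064) = 5.076
  Sd branch = 0.0175·Sd^0.57·e^(0.008·RH+0.085·T) = 0.6146 μm/a
  sum: 5.076 + 0.6146 → r_corr = 5.691 μm/a
Convert to mass loss: 5.691 μm/a × 7.14 g/cm³ = 40.63 g·m⁻²·a⁻¹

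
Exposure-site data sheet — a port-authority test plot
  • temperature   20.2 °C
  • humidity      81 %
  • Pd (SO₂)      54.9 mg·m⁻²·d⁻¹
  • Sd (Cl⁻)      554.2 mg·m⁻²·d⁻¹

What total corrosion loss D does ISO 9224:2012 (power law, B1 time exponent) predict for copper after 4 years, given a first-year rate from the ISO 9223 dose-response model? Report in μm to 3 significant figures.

copper: T>10 °C ⇒ hinge -0.080·(20.2−10) = -0.8160
  sulphur-dioxide contribution → 0.7901 μm/a
  chloride contribution → 2.804 μm/a
  ⇒ r_corr(copper) = 3.594 μm/a
ISO 9224: D(t) = r_corr · t^b with b = 0.667 (copper, B1)
  D(4) = 3.594 × 4^0.667 = 3.594 × 2.521 = 9.061 μm

D(4) = 9.06 μm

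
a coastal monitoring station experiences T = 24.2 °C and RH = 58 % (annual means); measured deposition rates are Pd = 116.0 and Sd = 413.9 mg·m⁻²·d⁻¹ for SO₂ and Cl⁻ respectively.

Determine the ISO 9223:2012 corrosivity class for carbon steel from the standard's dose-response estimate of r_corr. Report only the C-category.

carbon steel: T>10 °C ⇒ hinge -0.054·(24.2−10) = -0.7668
  Pd branch = 1.77·Pd^0.52·e^(0.02·RH+f) = 31.06 μm/a
  Sd branch = 0.102·Sd^0.62·e^(0.033·RH+0.04·T) = 76.33 μm/a
  sum: 31.06 + 76.33 → r_corr = 107.4 μm/a
ISO 9223 Table 2 (carbon steel): 80 < 107 ≤ 200 μm/a ⇒ C5

C5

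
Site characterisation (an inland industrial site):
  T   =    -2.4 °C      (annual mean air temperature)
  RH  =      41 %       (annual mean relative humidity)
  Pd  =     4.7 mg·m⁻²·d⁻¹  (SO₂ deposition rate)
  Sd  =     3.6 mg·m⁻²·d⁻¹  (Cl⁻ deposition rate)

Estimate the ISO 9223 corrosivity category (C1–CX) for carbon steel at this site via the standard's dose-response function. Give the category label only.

carbon steel: temperature factor f = +0.150·(-12.4) = -1.8600
  sulphur-dioxide contribution → 1.399 μm/a
  chloride contribution → 0.7933 μm/a
  ⇒ r_corr(carbon steel) = 2.192 μm/a
Category bounds: 1.3…25 μm/a bracket r_corr ⇒ C2

C2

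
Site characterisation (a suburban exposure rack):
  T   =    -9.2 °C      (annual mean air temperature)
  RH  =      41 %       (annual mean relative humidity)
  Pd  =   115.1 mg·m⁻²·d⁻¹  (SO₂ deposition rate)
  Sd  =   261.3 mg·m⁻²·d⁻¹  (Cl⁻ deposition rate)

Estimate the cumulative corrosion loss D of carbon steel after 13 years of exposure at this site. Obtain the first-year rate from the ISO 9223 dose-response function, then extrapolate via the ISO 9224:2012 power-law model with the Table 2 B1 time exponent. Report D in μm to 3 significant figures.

D(13) = 43.1 μm

carbon steel: f(T) = +0.150·(T−10) [T≤10 °C] = -2.8800
  Pd branch = 1.77·Pd^0.52·e^(0.02·RH+f) = 2.661 μm/a
  Sd branch = 0.102·Sd^0.62·e^(0.033·RH+0.04·T) = 8.61 μm/a
  sum: 2.661 + 8.61 → r_corr = 11.27 μm/a
Long-term exponent b (ISO 9224 Table 2, B1) = 0.523
  D(13) = 11.27 × 13^0.523 = 11.27 × 3.825 = 43.11 μm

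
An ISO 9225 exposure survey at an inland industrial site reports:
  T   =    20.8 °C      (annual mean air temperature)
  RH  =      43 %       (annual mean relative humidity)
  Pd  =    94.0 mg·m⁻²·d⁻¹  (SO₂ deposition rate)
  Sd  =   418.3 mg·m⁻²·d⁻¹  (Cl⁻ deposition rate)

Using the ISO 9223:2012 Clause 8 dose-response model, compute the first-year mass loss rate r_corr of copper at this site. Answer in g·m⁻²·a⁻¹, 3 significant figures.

r_corr = 6.93 g·m⁻²·a⁻¹

copper: temperature factor f = -0.080·(10.8) = -0.8640
  Pd branch = 0.0053·Pd^0.26·e^(0.059·RH+f) = 0.09202 μm/a
  Cl⁻ term: 0.01025·418.3^0.27·exp(0.036·43+0.049·20.8) = 0.6815
  r_corr = 0.09202 + 0.6815 = 0.7735 μm/a
Convert to mass loss: 0.7735 μm/a × 8.96 g/cm³ = 6.93 g·m⁻²·a⁻¹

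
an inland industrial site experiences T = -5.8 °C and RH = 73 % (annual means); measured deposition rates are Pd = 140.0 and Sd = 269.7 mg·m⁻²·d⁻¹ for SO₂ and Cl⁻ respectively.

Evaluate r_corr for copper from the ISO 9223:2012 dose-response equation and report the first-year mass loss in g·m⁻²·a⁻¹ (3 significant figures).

r_corr = 6.08 g·m⁻²·a⁻¹

copper: T≤10 °C ⇒ hinge +0.126·(-5.8−10) = -1.9908
  Pd branch = 0.0053·Pd^0.26·e^(0.059·RH+f) = 0.1942 μm/a
  Cl⁻ term: 0.01025·269.7^0.27·exp(0.036·73+0.049·-5.8) = 0.4841
  r_corr = 0.1942 + 0.4841 = 0.6783 μm/a
Convert to mass loss: 0.6783 μm/a × 8.96 g/cm³ = 6.078 g·m⁻²·a⁻¹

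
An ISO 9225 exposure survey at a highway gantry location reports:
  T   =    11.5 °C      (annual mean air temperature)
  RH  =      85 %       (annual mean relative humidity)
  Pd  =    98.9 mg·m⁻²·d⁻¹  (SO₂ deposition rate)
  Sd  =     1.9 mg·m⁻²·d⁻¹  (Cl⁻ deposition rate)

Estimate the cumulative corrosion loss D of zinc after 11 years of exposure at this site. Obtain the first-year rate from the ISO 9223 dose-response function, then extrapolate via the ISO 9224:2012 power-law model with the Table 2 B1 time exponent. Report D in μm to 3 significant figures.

D(11) = 31.6 μm

zinc: f(T) = -0.071·(T−10) [T>10 °C] = -0.1065
  Pd branch = 0.0129·Pd^0.44·e^(0.046·RH+f) = 4.368 μm/a
  Cl⁻ term: 0.0175·1.9^0.57·exp(0.008·85+0.085·11.5) = 0.1324
  r_corr = 4.368 + 0.1324 = 4.501 μm/a
Power-law: D(11) = r_corr · 11^0.813
  D(11) = 4.501 × 11^0.813 = 4.501 × 7.025 = 31.62 μm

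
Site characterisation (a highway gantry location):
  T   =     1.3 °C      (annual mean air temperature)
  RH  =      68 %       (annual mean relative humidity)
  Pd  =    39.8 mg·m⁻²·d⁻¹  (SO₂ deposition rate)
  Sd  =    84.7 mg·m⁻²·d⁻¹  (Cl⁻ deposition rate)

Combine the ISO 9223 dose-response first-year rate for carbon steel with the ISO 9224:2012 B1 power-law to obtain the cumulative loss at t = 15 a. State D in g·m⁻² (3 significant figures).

carbon steel: temperature factor f = +0.150·(-8.7) = -1.3050
  sulphur-dioxide contribution → 12.7 μm/a
  chloride contribution → 15.89 μm/a
  total first-year rate 28.59 μm/a
Power-law: D(15) = r_corr · 15^0.523
  D(15) = 28.59 × 15^0.523 = 28.59 × 4.122 = 117.8 μm
  Mass loss = 117.8 μm × 7.85 g/cm³ = 925 g·m⁻²

D(15) = 925 g·m⁻²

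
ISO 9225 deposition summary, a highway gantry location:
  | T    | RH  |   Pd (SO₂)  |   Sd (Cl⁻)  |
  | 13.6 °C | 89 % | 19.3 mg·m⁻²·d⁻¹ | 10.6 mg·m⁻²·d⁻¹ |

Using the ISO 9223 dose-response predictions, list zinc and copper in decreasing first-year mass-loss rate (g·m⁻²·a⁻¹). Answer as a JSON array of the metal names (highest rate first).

["copper", "zinc"]

zinc: T>10 °C ⇒ hinge -0.071·(13.6−10) = -0.2556
  Pd branch = 0.0129·Pd^0.44·e^(0.046·RH+f) = 2.204 μm/a
  Sd branch = 0.0175·Sd^0.57·e^(0.008·RH+0.085·T) = 0.4352 μm/a
  sum: 2.204 + 0.4352 → r_corr = 2.639 μm/a
  mass loss = 2.639 μm/a × 7.14 g/cm³ = 18.84 g·m⁻²·a⁻¹
copper: T>10 °C ⇒ hinge -0.080·(13.6−10) = -0.2880
  SO₂ term: 0.0053·19.3^0.26·exp(0.059·89-0.2880) = 1.637
  Sd branch = 0.01025·Sd^0.27·e^(0.036·RH+0.049·T) = 0.9299 μm/a
  sum: 1.637 + 0.9299 → r_corr = 2.566 μm/a
  mass loss = 2.566 μm/a × 8.96 g/cm³ = 23 g·m⁻²·a⁻¹
Ordering by g·m⁻²·a⁻¹: copper (23) > zinc (18.8)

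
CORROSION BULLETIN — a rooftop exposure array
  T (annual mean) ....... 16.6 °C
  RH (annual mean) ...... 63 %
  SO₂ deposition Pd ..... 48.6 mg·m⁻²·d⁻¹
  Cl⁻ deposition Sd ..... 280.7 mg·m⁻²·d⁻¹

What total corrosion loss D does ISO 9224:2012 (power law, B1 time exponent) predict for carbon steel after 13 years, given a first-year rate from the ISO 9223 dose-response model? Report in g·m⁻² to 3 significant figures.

carbon steel: T>10 °C ⇒ hinge -0.054·(16.6−10) = -0.3564
  SO₂ term: 1.77·48.6^0.52·exp(0.02·63-0.3564) = 32.92
  Cl⁻ term: 0.102·280.7^0.62·exp(0.033·63+0.04·16.6) = 52.21
  sum: 32.92 + 52.21 → r_corr = 85.13 μm/a
Long-term exponent b (ISO 9224 Table 2, B1) = 0.523
  D(13) = 85.13 × 13^0.523 = 85.13 × 3.825 = 325.6 μm
  Mass loss = 325.6 μm × 7.85 g/cm³ = 2556 g·m⁻²

D(13) = 2.56e+03 g·m⁻²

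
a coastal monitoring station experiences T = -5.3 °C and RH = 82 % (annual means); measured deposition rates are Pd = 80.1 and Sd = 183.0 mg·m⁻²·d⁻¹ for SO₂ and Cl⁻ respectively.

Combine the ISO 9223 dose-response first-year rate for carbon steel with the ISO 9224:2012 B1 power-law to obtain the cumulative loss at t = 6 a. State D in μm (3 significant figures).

carbon steel: T≤10 °C ⇒ hinge +0.150·(-5.3−10) = -2.2950
  Pd branch = 1.77·Pd^0.52·e^(0.02·RH+f) = 8.983 μm/a
  Sd branch = 0.102·Sd^0.62·e^(0.033·RH+0.04·T) = 31.22 μm/a
  sum: 8.983 + 31.22 → r_corr = 40.2 μm/a
Long-term exponent b (ISO 9224 Table 2, B1) = 0.523
  D(6) = 40.2 × 6^0.523 = 40.2 × 2.553 = 102.6 μm

D(6) = 103 μm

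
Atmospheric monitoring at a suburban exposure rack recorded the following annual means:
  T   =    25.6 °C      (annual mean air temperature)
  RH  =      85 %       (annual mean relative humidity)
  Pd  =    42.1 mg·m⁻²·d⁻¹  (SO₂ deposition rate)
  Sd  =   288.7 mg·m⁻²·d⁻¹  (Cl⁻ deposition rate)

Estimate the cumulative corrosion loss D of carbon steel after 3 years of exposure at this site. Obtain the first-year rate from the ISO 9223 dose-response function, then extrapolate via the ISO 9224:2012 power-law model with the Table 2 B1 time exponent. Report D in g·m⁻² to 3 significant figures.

carbon steel: T>10 °C ⇒ hinge -0.054·(25.6−10) = -0.8424
  sulphur-dioxide contribution → 29.18 μm/a
  chloride contribution → 157.4 μm/a
  ⇒ r_corr(carbon steel) = 186.6 μm/a
Long-term exponent b (ISO 9224 Table 2, B1) = 0.523
  D(3) = 186.6 × 3^0.523 = 186.6 × 1.776 = 331.4 μm
  Mass loss = 331.4 μm × 7.85 g/cm³ = 2602 g·m⁻²

D(3) = 2.60e+03 g·m⁻²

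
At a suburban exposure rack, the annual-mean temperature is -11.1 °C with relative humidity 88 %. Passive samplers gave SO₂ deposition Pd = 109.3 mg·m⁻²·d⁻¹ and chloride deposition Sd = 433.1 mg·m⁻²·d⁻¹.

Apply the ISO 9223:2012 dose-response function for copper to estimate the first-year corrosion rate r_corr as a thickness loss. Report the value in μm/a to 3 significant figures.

r_corr = 0.954 μm/a

copper: f(T) = +0.126·(T−10) [T≤10 °C] = -2.6586
  Pd branch = 0.0053·Pd^0.26·e^(0.059·RH+f) = 0.2262 μm/a
  Sd branch = 0.01025·Sd^0.27·e^(0.036·RH+0.049·T) = 0.7282 μm/a
  sum: 0.2262 + 0.7282 → r_corr = 0.9544 μm/a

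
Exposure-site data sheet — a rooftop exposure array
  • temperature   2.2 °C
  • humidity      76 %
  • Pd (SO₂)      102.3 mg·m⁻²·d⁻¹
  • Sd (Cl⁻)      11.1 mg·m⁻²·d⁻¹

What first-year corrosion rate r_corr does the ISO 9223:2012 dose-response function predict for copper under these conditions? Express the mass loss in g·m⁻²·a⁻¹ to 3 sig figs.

copper: f(T) = +0.126·(T−10) [T≤10 °C] = -0.9828
  Pd branch = 0.0053·Pd^0.26·e^(0.059·RH+f) = 0.5853 μm/a
  Sd branch = 0.01025·Sd^0.27·e^(0.036·RH+0.049·T) = 0.3373 μm/a
  sum: 0.5853 + 0.3373 → r_corr = 0.9226 μm/a
Convert to mass loss: 0.9226 μm/a × 8.96 g/cm³ = 8.267 g·m⁻²·a⁻¹

r_corr = 8.27 g·m⁻²·a⁻¹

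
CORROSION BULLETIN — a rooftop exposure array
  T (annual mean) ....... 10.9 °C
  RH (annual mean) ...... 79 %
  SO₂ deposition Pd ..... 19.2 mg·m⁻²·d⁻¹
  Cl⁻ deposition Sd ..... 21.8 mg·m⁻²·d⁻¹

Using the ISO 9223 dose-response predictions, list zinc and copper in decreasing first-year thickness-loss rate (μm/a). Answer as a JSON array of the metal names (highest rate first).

zinc: f(T) = -0.071·(T−10) [T>10 °C] = -0.0639
  SO₂ term: 0.0129·19.2^0.44·exp(0.046·79-0.0639) = 1.682
  Sd branch = 0.0175·Sd^0.57·e^(0.008·RH+0.085·T) = 0.4817 μm/a
  sum: 1.682 + 0.4817 → r_corr = 2.163 μm/a
copper: f(T) = -0.080·(T−10) [T>10 °C] = -0.0720
  Pd branch = 0.0053·Pd^0.26·e^(0.059·RH+f) = 1.124 μm/a
  Cl⁻ term: 0.01025·21.8^0.27·exp(0.036·79+0.049·10.9) = 0.6906
  r_corr = 1.124 + 0.6906 = 1.815 μm/a
Ordering by μm/a: zinc (2.16) > copper (1.81)

["zinc", "copper"]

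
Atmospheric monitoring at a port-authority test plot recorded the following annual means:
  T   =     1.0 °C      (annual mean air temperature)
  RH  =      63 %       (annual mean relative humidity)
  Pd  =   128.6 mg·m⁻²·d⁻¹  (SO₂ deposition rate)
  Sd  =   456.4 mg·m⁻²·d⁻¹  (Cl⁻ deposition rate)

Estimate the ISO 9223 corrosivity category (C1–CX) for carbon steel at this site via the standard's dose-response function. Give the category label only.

C4

carbon steel: T≤10 °C ⇒ hinge +0.150·(1.0−10) = -1.3500
  SO₂ term: 1.77·128.6^0.52·exp(0.02·63-1.3500) = 20.22
  Sd branch = 0.102·Sd^0.62·e^(0.033·RH+0.04·T) = 37.82 μm/a
  r_corr = 20.22 + 37.82 = 58.03 μm/a
58 μm/a falls in (50, 80] for carbon steel → category C4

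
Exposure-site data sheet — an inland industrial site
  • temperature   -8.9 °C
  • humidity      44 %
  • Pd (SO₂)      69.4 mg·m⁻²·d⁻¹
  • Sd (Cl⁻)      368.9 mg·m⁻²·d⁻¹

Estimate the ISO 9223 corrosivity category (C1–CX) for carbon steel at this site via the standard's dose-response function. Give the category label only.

C2

carbon steel: f(T) = +0.150·(T−10) [T≤10 °C] = -2.8350
  sulphur-dioxide contribution → 2.272 μm/a
  chloride contribution → 11.91 μm/a
  total first-year rate 14.19 μm/a
ISO 9223 Table 2 (carbon steel): 1.3 < 14.2 ≤ 25 μm/a ⇒ C2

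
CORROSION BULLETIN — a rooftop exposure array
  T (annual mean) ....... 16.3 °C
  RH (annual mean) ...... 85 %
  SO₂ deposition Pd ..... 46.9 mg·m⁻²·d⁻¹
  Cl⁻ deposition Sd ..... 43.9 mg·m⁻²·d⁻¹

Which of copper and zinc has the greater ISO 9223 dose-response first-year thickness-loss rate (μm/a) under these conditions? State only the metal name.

zinc

copper: T>10 °C ⇒ hinge -0.080·(16.3−10) = -0.5040
  SO₂ term: 0.0053·46.9^0.26·exp(0.059·85-0.5040) = 1.312
  Sd branch = 0.01025·Sd^0.27·e^(0.036·RH+0.049·T) = 1.349 μm/a
  sum: 1.312 + 1.349 → r_corr = 2.661 μm/a
zinc: temperature factor f = -0.071·(6.3) = -0.4473
  Pd branch = 0.0129·Pd^0.44·e^(0.046·RH+f) = 2.237 μm/a
  Cl⁻ term: 0.0175·43.9^0.57·exp(0.008·85+0.085·16.3) = 1.192
  sum: 2.237 + 1.192 → r_corr = 3.429 μm/a
Ordering by μm/a: zinc (3.43) > copper (2.66)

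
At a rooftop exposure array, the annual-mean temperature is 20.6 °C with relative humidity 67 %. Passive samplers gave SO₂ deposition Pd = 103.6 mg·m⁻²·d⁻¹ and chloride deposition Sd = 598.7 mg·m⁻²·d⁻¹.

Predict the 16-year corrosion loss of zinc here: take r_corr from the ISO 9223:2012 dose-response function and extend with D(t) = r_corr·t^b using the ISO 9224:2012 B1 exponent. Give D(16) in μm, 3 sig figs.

D(16) = 72.6 μm

zinc: temperature factor f = -0.071·(10.6) = -0.7526
  SO₂ term: 0.0129·103.6^0.44·exp(0.046·67-0.7526) = 1.021
  Sd branch = 0.0175·Sd^0.57·e^(0.008·RH+0.085·T) = 6.596 μm/a
  sum: 1.021 + 6.596 → r_corr = 7.617 μm/a
ISO 9224: D(t) = r_corr · t^b with b = 0.813 (zinc, B1)
  D(16) = 7.617 × 16^0.813 = 7.617 × 9.527 = 72.57 μm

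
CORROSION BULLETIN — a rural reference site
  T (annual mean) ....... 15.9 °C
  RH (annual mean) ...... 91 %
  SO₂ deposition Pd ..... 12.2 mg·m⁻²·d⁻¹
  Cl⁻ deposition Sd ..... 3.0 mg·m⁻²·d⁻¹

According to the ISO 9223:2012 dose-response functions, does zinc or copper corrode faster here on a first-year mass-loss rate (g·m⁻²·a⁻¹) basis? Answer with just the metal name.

zinc: T>10 °C ⇒ hinge -0.071·(15.9−10) = -0.4189
  sulphur-dioxide contribution → 1.677 μm/a
  chloride contribution → 0.2619 μm/a
  ⇒ r_corr(zinc) = 1.939 μm/a
  mass loss = 1.939 μm/a × 7.14 g/cm³ = 13.85 g·m⁻²·a⁻¹
copper: temperature factor f = -0.080·(5.9) = -0.4720
  sulphur-dioxide contribution → 1.36 μm/a
  chloride contribution → 0.7955 μm/a
  total first-year rate 2.155 μm/a
  mass loss = 2.155 μm/a × 8.96 g/cm³ = 19.31 g·m⁻²·a⁻¹
Ordering by g·m⁻²·a⁻¹: copper (19.3) > zinc (13.8)

copper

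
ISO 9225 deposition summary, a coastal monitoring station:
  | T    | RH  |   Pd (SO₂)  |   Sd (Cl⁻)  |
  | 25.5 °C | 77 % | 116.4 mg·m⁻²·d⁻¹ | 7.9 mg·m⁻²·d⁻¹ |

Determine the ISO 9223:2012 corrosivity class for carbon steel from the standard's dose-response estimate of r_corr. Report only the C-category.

C4

carbon steel: temperature factor f = -0.054·(15.5) = -0.8370
  sulphur-dioxide contribution → 42.42 μm/a
  chloride contribution → 12.93 μm/a
  ⇒ r_corr(carbon steel) = 55.35 μm/a
55.4 μm/a falls in (50, 80] for carbon steel → category C4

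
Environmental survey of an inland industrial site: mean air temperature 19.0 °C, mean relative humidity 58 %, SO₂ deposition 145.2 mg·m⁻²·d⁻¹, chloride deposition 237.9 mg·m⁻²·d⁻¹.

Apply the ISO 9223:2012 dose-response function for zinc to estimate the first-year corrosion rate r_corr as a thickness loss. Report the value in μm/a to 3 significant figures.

r_corr = 4.04 μm/a

zinc: f(T) = -0.071·(T−10) [T>10 °C] = -0.6390
  sulphur-dioxide contribution → 0.8771 μm/a
  chloride contribution → 3.166 μm/a
  ⇒ r_corr(zinc) = 4.043 μm/a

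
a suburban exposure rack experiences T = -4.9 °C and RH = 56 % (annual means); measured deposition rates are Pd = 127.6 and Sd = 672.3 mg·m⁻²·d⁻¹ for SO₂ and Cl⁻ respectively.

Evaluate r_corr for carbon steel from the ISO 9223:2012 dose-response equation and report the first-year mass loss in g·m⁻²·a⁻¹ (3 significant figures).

carbon steel: f(T) = +0.150·(T−10) [T≤10 °C] = -2.2350
  Pd branch = 1.77·Pd^0.52·e^(0.02·RH+f) = 7.224 μm/a
  Sd branch = 0.102·Sd^0.62·e^(0.033·RH+0.04·T) = 30.14 μm/a
  r_corr = 7.224 + 30.14 = 37.36 μm/a
Convert to mass loss: 37.36 μm/a × 7.85 g/cm³ = 293.3 g·m⁻²·a⁻¹

r_corr = 293 g·m⁻²·a⁻¹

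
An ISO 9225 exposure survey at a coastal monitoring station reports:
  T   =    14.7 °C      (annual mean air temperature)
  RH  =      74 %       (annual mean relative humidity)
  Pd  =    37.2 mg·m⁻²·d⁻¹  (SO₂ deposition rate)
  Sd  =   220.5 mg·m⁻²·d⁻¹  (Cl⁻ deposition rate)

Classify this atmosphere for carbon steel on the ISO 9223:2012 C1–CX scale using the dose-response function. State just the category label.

C5

carbon steel: temperature factor f = -0.054·(4.7) = -0.2538
  SO₂ term: 1.77·37.2^0.52·exp(0.02·74-0.2538) = 39.55
  Sd branch = 0.102·Sd^0.62·e^(0.033·RH+0.04·T) = 59.9 μm/a
  r_corr = 39.55 + 59.9 = 99.45 μm/a
ISO 9223 Table 2 (carbon steel): 80 < 99.5 ≤ 200 μm/a ⇒ C5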